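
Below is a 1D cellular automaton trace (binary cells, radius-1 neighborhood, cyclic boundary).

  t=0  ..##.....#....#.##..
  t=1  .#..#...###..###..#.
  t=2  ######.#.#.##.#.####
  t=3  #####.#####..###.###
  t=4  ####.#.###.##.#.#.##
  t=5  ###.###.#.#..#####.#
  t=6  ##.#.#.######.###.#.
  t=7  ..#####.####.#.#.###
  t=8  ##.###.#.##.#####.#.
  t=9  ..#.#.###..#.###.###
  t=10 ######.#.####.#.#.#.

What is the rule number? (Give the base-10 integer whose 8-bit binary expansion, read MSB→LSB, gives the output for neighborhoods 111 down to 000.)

182

  nb ###: next=#  (t=1,i=9, bit7=1)
  nb ##.: next=.  (t=0,i=3, bit6=0)
  nb #.#: next=#  (t=0,i=15, bit5=1)
  nb #..: next=#  (t=0,i=4, bit4=1)
  nb .##: next=.  (t=0,i=2, bit3=0)
  nb .#.: next=#  (t=0,i=9, bit2=1)
  nb ..#: next=#  (t=0,i=1, bit1=1)
  nb ...: next=.  (t=0,i=0, bit0=0)
  bits 10110110 = 182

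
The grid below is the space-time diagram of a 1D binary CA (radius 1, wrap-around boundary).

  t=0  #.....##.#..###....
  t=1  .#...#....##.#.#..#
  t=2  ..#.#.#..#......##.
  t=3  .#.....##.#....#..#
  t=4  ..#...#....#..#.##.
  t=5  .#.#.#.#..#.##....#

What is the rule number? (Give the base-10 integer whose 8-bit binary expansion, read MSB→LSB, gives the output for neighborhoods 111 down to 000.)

146

  nb ###: next=#  (t=0,i=13, bit7=1)
  nb ##.: next=.  (t=0,i=7, bit6=0)
  nb #.#: next=.  (t=0,i=8, bit5=0)
  nb #..: next=#  (t=0,i=1, bit4=1)
  nb .##: next=.  (t=0,i=6, bit3=0)
  nb .#.: next=.  (t=0,i=0, bit2=0)
  nb ..#: next=#  (t=0,i=5, bit1=1)
  nb ...: next=.  (t=0,i=2, bit0=0)
  bits 10010010 = 146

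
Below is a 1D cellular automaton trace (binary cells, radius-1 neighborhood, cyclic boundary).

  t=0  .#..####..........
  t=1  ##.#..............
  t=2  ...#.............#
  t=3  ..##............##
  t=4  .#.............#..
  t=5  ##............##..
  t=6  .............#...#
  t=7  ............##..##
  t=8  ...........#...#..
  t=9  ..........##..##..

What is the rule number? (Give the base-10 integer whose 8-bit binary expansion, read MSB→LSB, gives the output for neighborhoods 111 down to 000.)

6

  ###|.  b7=0 t=0,i=5
  ##.|.  b6=0 t=0,i=7
  #.#|.  b5=0 t=1,i=2
  #..|.  b4=0 t=0,i=2
  .##|.  b3=0 t=0,i=4
  .#.|#  b2=1 t=0,i=1
  ..#|#  b1=1 t=0,i=0
  ...|.  b0=0 t=0,i=9
  bits 00000110 = 6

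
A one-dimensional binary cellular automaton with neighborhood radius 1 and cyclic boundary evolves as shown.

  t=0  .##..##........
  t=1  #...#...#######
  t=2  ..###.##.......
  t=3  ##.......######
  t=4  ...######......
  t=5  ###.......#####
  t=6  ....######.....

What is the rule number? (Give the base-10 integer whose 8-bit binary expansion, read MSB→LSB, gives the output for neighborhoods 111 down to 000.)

7

  [7] ### => .  t=1,i=9
  [6] ##. => .  t=0,i=2
  [5] #.# => .  t=2,i=5
  [4] #.. => .  t=0,i=3
  [3] .## => .  t=0,i=1
  [2] .#. => #  t=1,i=4
  [1] ..# => #  t=0,i=0
  [0] ... => #  t=0,i=8
  bits 00000111 = 7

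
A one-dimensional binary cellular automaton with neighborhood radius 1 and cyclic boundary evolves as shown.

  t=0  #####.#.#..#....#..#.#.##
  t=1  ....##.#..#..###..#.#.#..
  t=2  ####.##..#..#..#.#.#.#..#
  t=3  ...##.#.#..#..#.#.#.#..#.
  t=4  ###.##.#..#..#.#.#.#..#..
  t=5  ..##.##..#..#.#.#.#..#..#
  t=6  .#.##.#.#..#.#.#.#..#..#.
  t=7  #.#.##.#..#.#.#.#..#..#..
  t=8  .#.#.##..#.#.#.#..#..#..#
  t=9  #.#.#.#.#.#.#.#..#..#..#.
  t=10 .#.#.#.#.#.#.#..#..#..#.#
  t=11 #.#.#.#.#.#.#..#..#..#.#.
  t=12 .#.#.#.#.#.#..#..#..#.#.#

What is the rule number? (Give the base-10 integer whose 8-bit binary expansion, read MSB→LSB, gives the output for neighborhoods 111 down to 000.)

99

  nb ###: next=.  (t=0,i=0, bit7=0)
  nb ##.: next=#  (t=0,i=4, bit6=1)
  nb #.#: next=#  (t=0,i=5, bit5=1)
  nb #..: next=.  (t=0,i=9, bit4=0)
  nb .##: next=.  (t=0,i=23, bit3=0)
  nb .#.: next=.  (t=0,i=6, bit2=0)
  nb ..#: next=#  (t=0,i=10, bit1=1)
  nb ...: next=#  (t=0,i=13, bit0=1)
  bits 01100011 = 99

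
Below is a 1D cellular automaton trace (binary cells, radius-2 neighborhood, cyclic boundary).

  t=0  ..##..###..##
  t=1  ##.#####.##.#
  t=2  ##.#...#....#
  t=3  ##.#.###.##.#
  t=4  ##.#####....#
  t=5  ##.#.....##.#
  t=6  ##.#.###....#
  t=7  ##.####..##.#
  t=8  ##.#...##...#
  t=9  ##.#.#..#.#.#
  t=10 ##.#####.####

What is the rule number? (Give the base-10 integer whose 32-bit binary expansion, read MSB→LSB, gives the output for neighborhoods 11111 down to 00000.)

  ##### -> .   bit 31 = 0  t=1,i=5
  ####. -> .   bit 30 = 0  t=1,i=6
  ###.# -> #   bit 29 = 1  t=1,i=1
  ###.. -> .   bit 28 = 0  t=0,i=8
  ##.## -> .   bit 27 = 0  t=1,i=2
  ##.#. -> .   bit 26 = 0  t=2,i=2
  ##..# -> #   bit 25 = 1  t=0,i=0
  ##... -> .   bit 24 = 0  t=4,i=8
  #.### -> #   bit 23 = 1  t=1,i=3
  #.##. -> .   bit 22 = 0  t=1,i=9
  #.#.# -> #   bit 21 = 1  t=3,i=3
  #.#.. -> #   bit 20 = 1  t=2,i=3
  #..## -> #   bit 19 = 1  t=0,i=1
  #..#. -> #   bit 18 = 1  t=9,i=7
  #...# -> #   bit 17 = 1  t=2,i=5
  #.... -> #   bit 16 = 1  t=2,i=9
  .#### -> .   bit 15 = 0  t=1,i=4
  .###. -> #   bit 14 = 1  t=0,i=7
  .##.# -> .   bit 13 = 0  t=1,i=10
  .##.. -> #   bit 12 = 1  t=0,i=3
  .#.## -> #   bit 11 = 1  t=3,i=4
  .#.#. -> #   bit 10 = 1  t=9,i=4
  .#..# -> #   bit 9 = 1  t=9,i=6
  .#... -> .   bit 8 = 0  t=2,i=4
  ..### -> #   bit 7 = 1  t=0,i=6
  ..##. -> .   bit 6 = 0  t=0,i=2
  ..#.# -> .   bit 5 = 0  t=9,i=8
  ..#.. -> #   bit 4 = 1  t=2,i=7
  ...## -> .   bit 3 = 0  t=2,i=11
  ...#. -> #   bit 2 = 1  t=2,i=6
  ....# -> #   bit 1 = 1  t=2,i=10
  ..... -> #   bit 0 = 1  t=5,i=6
  bits 00100010101111110101111010010111 = 582966935

582966935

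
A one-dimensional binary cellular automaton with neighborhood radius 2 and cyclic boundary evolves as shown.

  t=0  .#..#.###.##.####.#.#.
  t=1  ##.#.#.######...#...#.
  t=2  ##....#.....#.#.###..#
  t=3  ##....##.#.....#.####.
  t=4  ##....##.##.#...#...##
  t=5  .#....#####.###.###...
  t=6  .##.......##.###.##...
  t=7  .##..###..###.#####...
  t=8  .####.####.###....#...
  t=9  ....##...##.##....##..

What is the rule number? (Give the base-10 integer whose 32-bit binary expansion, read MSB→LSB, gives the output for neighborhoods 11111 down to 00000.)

  ##### -> .   bit 31 = 0  t=1,i=9
  ####. -> .   bit 30 = 0  t=0,i=15
  ###.# -> #   bit 29 = 1  t=0,i=8
  ###.. -> #   bit 28 = 1  t=1,i=12
  ##.## -> #   bit 27 = 1  t=0,i=9
  ##.#. -> .   bit 26 = 0  t=0,i=17
  ##..# -> #   bit 25 = 1  t=2,i=19
  ##... -> .   bit 24 = 0  t=1,i=13
  #.### -> .   bit 23 = 0  t=0,i=6
  #.##. -> #   bit 22 = 1  t=0,i=10
  #.#.# -> .   bit 21 = 0  t=0,i=18
  #.#.. -> #   bit 20 = 1  t=0,i=20
  #..## -> #   bit 19 = 1  t=2,i=20
  #..#. -> #   bit 18 = 1  t=0,i=0
  #...# -> #   bit 17 = 1  t=1,i=14
  #.... -> .   bit 16 = 0  t=2,i=3
  .#### -> .   bit 15 = 0  t=0,i=14
  .###. -> #   bit 14 = 1  t=0,i=7
  .##.# -> #   bit 13 = 1  t=0,i=11
  .##.. -> #   bit 12 = 1  t=3,i=1
  .#.## -> #   bit 11 = 1  t=0,i=5
  .#.#. -> .   bit 10 = 0  t=0,i=19
  .#..# -> .   bit 9 = 0  t=0,i=2
  .#... -> #   bit 8 = 1  t=1,i=17
  ..### -> .   bit 7 = 0  t=2,i=21
  ..##. -> #   bit 6 = 1  t=3,i=6
  ..#.# -> .   bit 5 = 0  t=0,i=4
  ..#.. -> #   bit 4 = 1  t=0,i=1
  ...## -> .   bit 3 = 0  t=3,i=5
  ...#. -> .   bit 2 = 0  t=1,i=15
  ....# -> .   bit 1 = 0  t=2,i=4
  ..... -> #   bit 0 = 1  t=2,i=9
  bits 00111010010111100111100101010001 = 979269969

979269969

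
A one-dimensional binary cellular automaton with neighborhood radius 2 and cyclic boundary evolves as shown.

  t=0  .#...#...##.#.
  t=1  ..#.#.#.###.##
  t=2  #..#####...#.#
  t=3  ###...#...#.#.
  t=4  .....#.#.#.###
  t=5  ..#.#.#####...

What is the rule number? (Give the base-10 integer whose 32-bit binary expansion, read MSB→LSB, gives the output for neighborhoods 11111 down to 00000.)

  #####|.  b31=0 t=2,i=5
  ####.|#  b30=1 t=2,i=6
  ###.#|.  b29=0 t=1,i=10
  ###..|.  b28=0 t=2,i=7
  ##.##|#  b27=1 t=1,i=11
  ##.#.|.  b26=0 t=0,i=11
  ##..#|#  b25=1 t=1,i=0
  ##...|.  b24=0 t=2,i=8
  #.###|.  b23=0 t=1,i=8
  #.##.|.  b22=0 t=1,i=12
  #.#.#|#  b21=1 t=1,i=4
  #.#..|#  b20=1 t=0,i=12
  #..##|#  b19=1 t=2,i=2
  #..#.|.  b18=0 t=0,i=0
  #...#|.  b17=0 t=0,i=3
  #....|.  b16=0 t=4,i=1
  .####|.  b15=0 t=2,i=4
  .###.|.  b14=0 t=1,i=9
  .##.#|#  b13=1 t=0,i=10
  .##..|#  b12=1 t=1,i=13
  .#.##|#  b11=1 t=1,i=7
  .#.#.|#  b10=1 t=1,i=3
  .#..#|#  b9=1 t=0,i=13
  .#...|#  b8=1 t=0,i=2
  ..###|.  b7=0 t=2,i=3
  ..##.|#  b6=1 t=0,i=9
  ..#.#|.  b5=0 t=1,i=2
  ..#..|.  b4=0 t=0,i=1
  ...##|#  b3=1 t=0,i=8
  ...#.|#  b2=1 t=0,i=4
  ....#|.  b1=0 t=4,i=3
  .....|#  b0=1 t=4,i=2
  bits 01001010001110000011111101001101 = 1245200205

1245200205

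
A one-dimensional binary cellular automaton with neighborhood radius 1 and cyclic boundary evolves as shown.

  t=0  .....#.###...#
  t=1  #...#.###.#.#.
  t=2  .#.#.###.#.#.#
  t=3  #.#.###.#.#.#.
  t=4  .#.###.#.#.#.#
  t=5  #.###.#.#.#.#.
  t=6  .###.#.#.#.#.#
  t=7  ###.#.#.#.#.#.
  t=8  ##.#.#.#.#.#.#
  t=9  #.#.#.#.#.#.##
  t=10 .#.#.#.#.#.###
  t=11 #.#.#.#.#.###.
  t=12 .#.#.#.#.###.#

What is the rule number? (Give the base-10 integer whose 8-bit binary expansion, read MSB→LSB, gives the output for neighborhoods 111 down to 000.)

186

  ###|#  b7=1 t=0,i=8
  ##.|.  b6=0 t=0,i=9
  #.#|#  b5=1 t=0,i=6
  #..|#  b4=1 t=0,i=0
  .##|#  b3=1 t=0,i=7
  .#.|.  b2=0 t=0,i=5
  ..#|#  b1=1 t=0,i=4
  ...|.  b0=0 t=0,i=1
  bits 10111010 = 186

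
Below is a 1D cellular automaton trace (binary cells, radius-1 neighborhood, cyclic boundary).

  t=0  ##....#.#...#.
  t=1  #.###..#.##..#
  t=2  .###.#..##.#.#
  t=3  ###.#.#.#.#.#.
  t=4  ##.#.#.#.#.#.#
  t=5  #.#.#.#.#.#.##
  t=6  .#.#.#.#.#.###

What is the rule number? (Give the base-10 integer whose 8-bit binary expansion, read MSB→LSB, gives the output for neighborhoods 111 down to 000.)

  ###|#  b7=1 t=1,i=3
  ##.|.  b6=0 t=0,i=1
  #.#|#  b5=1 t=0,i=7
  #..|#  b4=1 t=0,i=2
  .##|#  b3=1 t=0,i=0
  .#.|.  b2=0 t=0,i=6
  ..#|.  b1=0 t=0,i=5
  ...|#  b0=1 t=0,i=3
  bits 10111001 = 185

185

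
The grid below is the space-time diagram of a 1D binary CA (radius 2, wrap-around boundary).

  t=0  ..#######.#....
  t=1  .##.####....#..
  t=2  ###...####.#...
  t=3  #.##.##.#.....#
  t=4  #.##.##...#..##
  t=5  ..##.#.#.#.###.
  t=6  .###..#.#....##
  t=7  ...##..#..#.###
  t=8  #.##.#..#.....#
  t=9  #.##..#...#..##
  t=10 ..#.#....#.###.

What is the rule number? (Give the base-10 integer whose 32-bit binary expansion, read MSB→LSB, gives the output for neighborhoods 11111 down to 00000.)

  ##### -> #   bit 31 = 1  t=0,i=4
  ####. -> #   bit 30 = 1  t=0,i=7
  ###.# -> .   bit 29 = 0  t=0,i=8
  ###.. -> #   bit 28 = 1  t=1,i=7
  ##.## -> .   bit 27 = 0  t=1,i=3
  ##.#. -> .   bit 26 = 0  t=0,i=9
  ##..# -> #   bit 25 = 1  t=6,i=4
  ##... -> #   bit 24 = 1  t=1,i=8
  #.### -> .   bit 23 = 0  t=1,i=4
  #.##. -> #   bit 22 = 1  t=3,i=2
  #.#.# -> .   bit 21 = 0  t=5,i=5
  #.#.. -> .   bit 20 = 0  t=0,i=10
  #..## -> #   bit 19 = 1  t=4,i=12
  #..#. -> .   bit 18 = 0  t=6,i=5
  #...# -> .   bit 17 = 0  t=1,i=14
  #.... -> #   bit 16 = 1  t=0,i=12
  .#### -> .   bit 15 = 0  t=0,i=3
  .###. -> .   bit 14 = 0  t=2,i=1
  .##.# -> #   bit 13 = 1  t=1,i=2
  .##.. -> .   bit 12 = 0  t=4,i=6
  .#.## -> .   bit 11 = 0  t=5,i=10
  .#.#. -> #   bit 10 = 1  t=5,i=6
  .#..# -> #   bit 9 = 1  t=4,i=11
  .#... -> .   bit 8 = 0  t=0,i=11
  ..### -> #   bit 7 = 1  t=0,i=2
  ..##. -> #   bit 6 = 1  t=1,i=1
  ..#.# -> .   bit 5 = 0  t=6,i=6
  ..#.. -> .   bit 4 = 0  t=1,i=12
  ...## -> #   bit 3 = 1  t=0,i=1
  ...#. -> #   bit 2 = 1  t=1,i=11
  ....# -> .   bit 1 = 0  t=0,i=0
  ..... -> .   bit 0 = 0  t=0,i=13
  bits 11010011010010010010011011001100 = 3544786636

3544786636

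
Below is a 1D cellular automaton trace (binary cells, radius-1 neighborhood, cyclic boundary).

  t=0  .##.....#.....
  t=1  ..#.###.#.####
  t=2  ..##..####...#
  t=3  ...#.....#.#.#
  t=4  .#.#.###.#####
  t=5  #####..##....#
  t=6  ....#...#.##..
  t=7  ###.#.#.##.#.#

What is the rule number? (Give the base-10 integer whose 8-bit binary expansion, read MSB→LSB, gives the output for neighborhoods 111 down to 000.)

  [7] ### => .  t=1,i=5
  [6] ##. => #  t=0,i=2
  [5] #.# => #  t=1,i=3
  [4] #.. => .  t=0,i=3
  [3] .## => .  t=0,i=1
  [2] .#. => #  t=0,i=8
  [1] ..# => .  t=0,i=0
  [0] ... => #  t=0,i=4
  bits 01100101 = 101

101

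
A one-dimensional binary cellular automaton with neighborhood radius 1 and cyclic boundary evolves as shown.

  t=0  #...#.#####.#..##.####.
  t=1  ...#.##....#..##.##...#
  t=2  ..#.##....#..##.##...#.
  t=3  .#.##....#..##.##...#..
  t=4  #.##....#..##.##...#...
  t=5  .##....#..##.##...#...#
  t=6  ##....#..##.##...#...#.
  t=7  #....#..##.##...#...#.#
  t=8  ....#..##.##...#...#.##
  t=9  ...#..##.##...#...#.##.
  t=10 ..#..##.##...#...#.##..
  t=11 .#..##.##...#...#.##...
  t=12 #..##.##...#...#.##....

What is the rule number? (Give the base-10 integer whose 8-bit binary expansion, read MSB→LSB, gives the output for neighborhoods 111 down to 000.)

  [7] ### => .  t=0,i=7
  [6] ##. => .  t=0,i=10
  [5] #.# => #  t=0,i=5
  [4] #.. => .  t=0,i=1
  [3] .## => #  t=0,i=6
  [2] .#. => .  t=0,i=0
  [1] ..# => #  t=0,i=3
  [0] ... => .  t=0,i=2
  bits 00101010 = 42

42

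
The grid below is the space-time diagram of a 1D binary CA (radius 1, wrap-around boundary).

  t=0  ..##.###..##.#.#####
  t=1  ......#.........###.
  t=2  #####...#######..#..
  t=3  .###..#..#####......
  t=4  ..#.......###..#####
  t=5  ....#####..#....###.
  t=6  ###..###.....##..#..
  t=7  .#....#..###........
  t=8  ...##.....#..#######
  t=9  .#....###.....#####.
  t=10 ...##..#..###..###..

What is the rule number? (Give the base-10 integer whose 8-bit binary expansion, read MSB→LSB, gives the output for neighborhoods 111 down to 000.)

  nb ###: next=#  (t=0,i=6, bit7=1)
  nb ##.: next=.  (t=0,i=3, bit6=0)
  nb #.#: next=.  (t=0,i=4, bit5=0)
  nb #..: next=.  (t=0,i=0, bit4=0)
  nb .##: next=.  (t=0,i=2, bit3=0)
  nb .#.: next=.  (t=0,i=13, bit2=0)
  nb ..#: next=.  (t=0,i=1, bit1=0)
  nb ...: next=#  (t=1,i=0, bit0=1)
  bits 10000001 = 129

129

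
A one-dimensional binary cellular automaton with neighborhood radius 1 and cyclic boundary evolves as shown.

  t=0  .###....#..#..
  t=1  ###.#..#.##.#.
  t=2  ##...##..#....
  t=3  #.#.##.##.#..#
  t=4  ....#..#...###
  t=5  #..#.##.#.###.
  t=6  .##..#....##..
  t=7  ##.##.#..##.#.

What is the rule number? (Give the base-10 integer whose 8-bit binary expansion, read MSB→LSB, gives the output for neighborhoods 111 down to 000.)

  ###|#  b7=1 t=0,i=2
  ##.|.  b6=0 t=0,i=3
  #.#|.  b5=0 t=1,i=3
  #..|#  b4=1 t=0,i=4
  .##|#  b3=1 t=0,i=1
  .#.|.  b2=0 t=0,i=8
  ..#|#  b1=1 t=0,i=0
  ...|.  b0=0 t=0,i=5
  bits 10011010 = 154

154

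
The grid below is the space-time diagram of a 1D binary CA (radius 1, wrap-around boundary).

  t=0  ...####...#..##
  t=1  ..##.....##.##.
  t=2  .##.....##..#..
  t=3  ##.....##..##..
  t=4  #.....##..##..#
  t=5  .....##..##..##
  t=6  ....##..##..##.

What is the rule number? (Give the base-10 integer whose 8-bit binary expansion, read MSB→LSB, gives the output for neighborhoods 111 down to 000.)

14

  nb ###: next=.  (t=0,i=4, bit7=0)
  nb ##.: next=.  (t=0,i=6, bit6=0)
  nb #.#: next=.  (t=1,i=11, bit5=0)
  nb #..: next=.  (t=0,i=0, bit4=0)
  nb .##: next=#  (t=0,i=3, bit3=1)
  nb .#.: next=#  (t=0,i=10, bit2=1)
  nb ..#: next=#  (t=0,i=2, bit1=1)
  nb ...: next=.  (t=0,i=1, bit0=0)
  bits 00001110 = 14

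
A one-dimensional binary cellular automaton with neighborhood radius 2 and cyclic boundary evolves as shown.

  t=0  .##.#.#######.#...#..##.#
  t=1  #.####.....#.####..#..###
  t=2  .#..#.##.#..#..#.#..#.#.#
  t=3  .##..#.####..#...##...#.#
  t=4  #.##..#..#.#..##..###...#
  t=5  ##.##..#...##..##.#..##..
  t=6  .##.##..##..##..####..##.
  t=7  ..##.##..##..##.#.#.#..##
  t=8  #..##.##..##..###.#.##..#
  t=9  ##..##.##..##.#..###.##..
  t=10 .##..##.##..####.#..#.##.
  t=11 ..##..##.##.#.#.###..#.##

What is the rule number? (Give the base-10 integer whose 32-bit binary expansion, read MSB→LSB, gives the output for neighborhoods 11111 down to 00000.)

  [31] ##### => .  t=0,i=8
  [30] ####. => #  t=0,i=11
  [29] ###.# => .  t=0,i=12
  [28] ###.. => .  t=1,i=5
  [27] ##.## => #  t=1,i=1
  [26] ##.#. => #  t=0,i=3
  [25] ##..# => #  t=1,i=17
  [24] ##... => #  t=1,i=6
  [23] #.### => .  t=0,i=6
  [22] #.##. => .  t=0,i=1
  [21] #.#.# => #  t=0,i=4
  [20] #.#.. => #  t=0,i=14
  [19] #..## => .  t=0,i=20
  [18] #..#. => .  t=1,i=18
  [17] #...# => #  t=0,i=16
  [16] #.... => #  t=1,i=7
  [15] .#### => .  t=0,i=7
  [14] .###. => .  t=4,i=19
  [13] .##.# => #  t=0,i=2
  [12] .##.. => #  t=3,i=2
  [11] .#.## => #  t=0,i=0
  [10] .#.#. => .  t=2,i=0
  [9] .#..# => #  t=0,i=19
  [8] .#... => #  t=0,i=15
  [7] ..### => #  t=1,i=22
  [6] ..##. => .  t=0,i=21
  [5] ..#.# => .  t=1,i=11
  [4] ..#.. => .  t=0,i=18
  [3] ...## => .  t=3,i=16
  [2] ...#. => .  t=0,i=17
  [1] ....# => #  t=1,i=9
  [0] ..... => .  t=1,i=8
  bits 01001111001100110011101110000010 = 1328757634

1328757634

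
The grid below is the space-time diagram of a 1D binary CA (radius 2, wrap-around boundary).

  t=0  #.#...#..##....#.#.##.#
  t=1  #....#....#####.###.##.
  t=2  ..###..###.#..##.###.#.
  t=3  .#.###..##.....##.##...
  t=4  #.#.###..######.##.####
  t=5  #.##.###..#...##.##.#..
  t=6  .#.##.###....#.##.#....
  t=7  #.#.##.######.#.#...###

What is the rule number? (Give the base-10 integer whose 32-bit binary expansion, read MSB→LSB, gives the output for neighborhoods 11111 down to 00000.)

992082959

  #####|.  b31=0 t=1,i=12
  ####.|.  b30=0 t=1,i=13
  ###.#|#  b29=1 t=1,i=14
  ###..|#  b28=1 t=2,i=4
  ##.##|#  b27=1 t=0,i=21
  ##.#.|.  b26=0 t=0,i=1
  ##..#|#  b25=1 t=2,i=5
  ##...|#  b24=1 t=0,i=11
  #.###|.  b23=0 t=1,i=16
  #.##.|.  b22=0 t=0,i=19
  #.#.#|#  b21=1 t=0,i=17
  #.#..|.  b20=0 t=0,i=2
  #..##|.  b19=0 t=0,i=8
  #..#.|.  b18=0 t=5,i=9
  #...#|.  b17=0 t=0,i=4
  #....|#  b16=1 t=0,i=12
  .####|#  b15=1 t=1,i=11
  .###.|#  b14=1 t=1,i=17
  .##.#|#  b13=1 t=0,i=0
  .##..|#  b12=1 t=0,i=10
  .#.##|#  b11=1 t=0,i=18
  .#.#.|#  b10=1 t=0,i=16
  .#..#|.  b9=0 t=0,i=7
  .#...|.  b8=0 t=0,i=3
  ..###|.  b7=0 t=1,i=10
  ..##.|.  b6=0 t=0,i=9
  ..#.#|.  b5=0 t=0,i=15
  ..#..|.  b4=0 t=0,i=6
  ...##|#  b3=1 t=1,i=9
  ...#.|#  b2=1 t=0,i=5
  ....#|#  b1=1 t=0,i=13
  .....|#  b0=1 t=3,i=12
  bits 00111011001000011111110000001111 = 992082959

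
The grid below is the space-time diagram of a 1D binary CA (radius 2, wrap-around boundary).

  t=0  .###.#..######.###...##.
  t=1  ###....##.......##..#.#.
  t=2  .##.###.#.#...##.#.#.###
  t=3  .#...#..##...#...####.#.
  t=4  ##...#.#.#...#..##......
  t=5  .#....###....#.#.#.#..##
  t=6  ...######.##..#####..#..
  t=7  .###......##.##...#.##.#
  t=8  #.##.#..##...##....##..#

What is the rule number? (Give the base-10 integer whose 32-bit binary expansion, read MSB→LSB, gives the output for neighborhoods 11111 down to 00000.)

275602586

  #####|.  b31=0 t=0,i=10
  ####.|.  b30=0 t=0,i=12
  ###.#|.  b29=0 t=0,i=3
  ###..|#  b28=1 t=0,i=17
  ##.##|.  b27=0 t=0,i=14
  ##.#.|.  b26=0 t=0,i=4
  ##..#|.  b25=0 t=0,i=23
  ##...|.  b24=0 t=0,i=18
  #.###|.  b23=0 t=0,i=15
  #.##.|#  b22=1 t=2,i=1
  #.#.#|#  b21=1 t=1,i=22
  #.#..|.  b20=0 t=0,i=5
  #..##|#  b19=1 t=0,i=0
  #..#.|#  b18=1 t=1,i=19
  #...#|.  b17=0 t=0,i=19
  #....|#  b16=1 t=1,i=4
  .####|.  b15=0 t=0,i=9
  .###.|#  b14=1 t=0,i=2
  .##.#|.  b13=0 t=2,i=2
  .##..|#  b12=1 t=0,i=22
  .#.##|#  b11=1 t=1,i=23
  .#.#.|#  b10=1 t=1,i=21
  .#..#|.  b9=0 t=0,i=6
  .#...|.  b8=0 t=2,i=11
  ..###|#  b7=1 t=0,i=1
  ..##.|.  b6=0 t=0,i=21
  ..#.#|.  b5=0 t=1,i=20
  ..#..|#  b4=1 t=3,i=1
  ...##|#  b3=1 t=0,i=20
  ...#.|.  b2=0 t=3,i=4
  ....#|#  b1=1 t=1,i=5
  .....|.  b0=0 t=1,i=11
  bits 00010000011011010101110010011010 = 275602586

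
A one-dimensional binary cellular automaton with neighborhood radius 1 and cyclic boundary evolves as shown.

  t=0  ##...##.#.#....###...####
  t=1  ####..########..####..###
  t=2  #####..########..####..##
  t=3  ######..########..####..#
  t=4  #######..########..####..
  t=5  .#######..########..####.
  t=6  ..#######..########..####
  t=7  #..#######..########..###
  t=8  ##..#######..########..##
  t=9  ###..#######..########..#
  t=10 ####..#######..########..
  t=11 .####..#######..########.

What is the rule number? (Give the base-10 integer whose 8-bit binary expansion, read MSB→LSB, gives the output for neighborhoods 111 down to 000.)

  [7] ### => #  t=0,i=0
  [6] ##. => #  t=0,i=1
  [5] #.# => #  t=0,i=7
  [4] #.. => #  t=0,i=2
  [3] .## => .  t=0,i=5
  [2] .#. => #  t=0,i=8
  [1] ..# => .  t=0,i=4
  [0] ... => #  t=0,i=3
  bits 11110101 = 245

245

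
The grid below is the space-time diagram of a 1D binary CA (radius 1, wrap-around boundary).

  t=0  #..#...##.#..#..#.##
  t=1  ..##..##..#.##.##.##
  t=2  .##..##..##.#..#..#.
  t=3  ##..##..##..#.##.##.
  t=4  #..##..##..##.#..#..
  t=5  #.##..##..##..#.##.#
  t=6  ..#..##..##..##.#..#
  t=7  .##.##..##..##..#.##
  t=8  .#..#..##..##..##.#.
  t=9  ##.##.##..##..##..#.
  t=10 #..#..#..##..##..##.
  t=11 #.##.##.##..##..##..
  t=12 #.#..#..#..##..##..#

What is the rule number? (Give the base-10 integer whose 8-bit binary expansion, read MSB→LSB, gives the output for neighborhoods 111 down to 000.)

142

  ###|#  b7=1 t=0,i=19
  ##.|.  b6=0 t=0,i=0
  #.#|.  b5=0 t=0,i=9
  #..|.  b4=0 t=0,i=1
  .##|#  b3=1 t=0,i=7
  .#.|#  b2=1 t=0,i=3
  ..#|#  b1=1 t=0,i=2
  ...|.  b0=0 t=0,i=5
  bits 10001110 = 142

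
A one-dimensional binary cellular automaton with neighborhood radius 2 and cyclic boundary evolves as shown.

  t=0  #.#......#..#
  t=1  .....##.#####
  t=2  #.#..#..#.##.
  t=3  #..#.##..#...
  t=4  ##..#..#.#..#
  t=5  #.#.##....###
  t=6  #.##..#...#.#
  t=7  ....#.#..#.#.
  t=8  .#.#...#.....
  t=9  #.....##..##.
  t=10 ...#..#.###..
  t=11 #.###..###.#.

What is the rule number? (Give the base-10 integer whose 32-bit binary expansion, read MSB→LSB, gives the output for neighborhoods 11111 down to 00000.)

3819457237

  nb #####: next=#  (t=1,i=10, bit31=1)
  nb ####.: next=#  (t=1,i=11, bit30=1)
  nb ###.#: next=#  (t=5,i=0, bit29=1)
  nb ###..: next=.  (t=1,i=12, bit28=0)
  nb ##.##: next=.  (t=1,i=7, bit27=0)
  nb ##.#.: next=.  (t=0,i=1, bit26=0)
  nb ##..#: next=#  (t=3,i=7, bit25=1)
  nb ##...: next=#  (t=1,i=0, bit24=1)
  nb #.###: next=#  (t=1,i=8, bit23=1)
  nb #.##.: next=.  (t=2,i=10, bit22=0)
  nb #.#.#: next=#  (t=2,i=0, bit21=1)
  nb #.#..: next=.  (t=0,i=2, bit20=0)
  nb #..##: next=#  (t=0,i=11, bit19=1)
  nb #..#.: next=.  (t=2,i=4, bit18=0)
  nb #...#: next=.  (t=3,i=11, bit17=0)
  nb #....: next=.  (t=0,i=4, bit16=0)
  nb .####: next=.  (t=1,i=9, bit15=0)
  nb .###.: next=#  (t=4,i=0, bit14=1)
  nb .##.#: next=.  (t=0,i=0, bit13=0)
  nb .##..: next=.  (t=3,i=6, bit12=0)
  nb .#.##: next=#  (t=2,i=9, bit11=1)
  nb .#.#.: next=.  (t=2,i=1, bit10=0)
  nb .#..#: next=#  (t=0,i=10, bit9=1)
  nb .#...: next=.  (t=0,i=3, bit8=0)
  nb ..###: next=#  (t=4,i=12, bit7=1)
  nb ..##.: next=#  (t=0,i=12, bit6=1)
  nb ..#.#: next=.  (t=2,i=8, bit5=0)
  nb ..#..: next=#  (t=0,i=9, bit4=1)
  nb ...##: next=.  (t=1,i=4, bit3=0)
  nb ...#.: next=#  (t=0,i=8, bit2=1)
  nb ....#: next=.  (t=0,i=7, bit1=0)
  nb .....: next=#  (t=0,i=5, bit0=1)
  bits 11100011101010000100101011010101 = 3819457237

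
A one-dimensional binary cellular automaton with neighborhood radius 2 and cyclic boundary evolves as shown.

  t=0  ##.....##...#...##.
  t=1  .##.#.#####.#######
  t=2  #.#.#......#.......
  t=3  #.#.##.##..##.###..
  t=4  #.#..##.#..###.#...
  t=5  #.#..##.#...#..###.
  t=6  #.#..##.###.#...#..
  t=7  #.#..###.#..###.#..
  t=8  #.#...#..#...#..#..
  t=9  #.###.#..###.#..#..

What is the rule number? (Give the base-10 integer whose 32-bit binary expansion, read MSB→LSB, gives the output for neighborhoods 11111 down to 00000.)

154300793

  nb #####: next=.  (t=1,i=8, bit31=0)
  nb ####.: next=.  (t=1,i=9, bit30=0)
  nb ###.#: next=.  (t=1,i=10, bit29=0)
  nb ###..: next=.  (t=3,i=16, bit28=0)
  nb ##.##: next=#  (t=0,i=18, bit27=1)
  nb ##.#.: next=.  (t=1,i=3, bit26=0)
  nb ##..#: next=.  (t=3,i=9, bit25=0)
  nb ##...: next=#  (t=0,i=2, bit24=1)
  nb #.###: next=.  (t=1,i=6, bit23=0)
  nb #.##.: next=.  (t=0,i=0, bit22=0)
  nb #.#.#: next=#  (t=1,i=4, bit21=1)
  nb #.#..: next=#  (t=2,i=4, bit20=1)
  nb #..##: next=.  (t=3,i=10, bit19=0)
  nb #..#.: next=.  (t=3,i=18, bit18=0)
  nb #...#: next=#  (t=0,i=10, bit17=1)
  nb #....: next=.  (t=0,i=3, bit16=0)
  nb .####: next=.  (t=1,i=7, bit15=0)
  nb .###.: next=#  (t=3,i=15, bit14=1)
  nb .##.#: next=#  (t=0,i=17, bit13=1)
  nb .##..: next=#  (t=0,i=1, bit12=1)
  nb .#.##: next=.  (t=1,i=5, bit11=0)
  nb .#.#.: next=.  (t=2,i=1, bit10=0)
  nb .#..#: next=.  (t=4,i=3, bit9=0)
  nb .#...: next=#  (t=0,i=13, bit8=1)
  nb ..###: next=.  (t=4,i=11, bit7=0)
  nb ..##.: next=#  (t=0,i=7, bit6=1)
  nb ..#.#: next=#  (t=2,i=0, bit5=1)
  nb ..#..: next=#  (t=0,i=12, bit4=1)
  nb ...##: next=#  (t=0,i=6, bit3=1)
  nb ...#.: next=.  (t=0,i=11, bit2=0)
  nb ....#: next=.  (t=0,i=5, bit1=0)
  nb .....: next=#  (t=0,i=4, bit0=1)
  bits 00001001001100100111000101111001 = 154300793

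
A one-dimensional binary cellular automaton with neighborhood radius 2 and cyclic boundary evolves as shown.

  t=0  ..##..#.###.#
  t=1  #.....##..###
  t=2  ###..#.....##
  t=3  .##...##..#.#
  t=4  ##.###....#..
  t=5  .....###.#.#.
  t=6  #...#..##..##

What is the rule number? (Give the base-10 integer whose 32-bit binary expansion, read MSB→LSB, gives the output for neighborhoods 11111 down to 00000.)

1968409388

  [31] ##### => .  t=2,i=0
  [30] ####. => #  t=1,i=12
  [29] ###.# => #  t=0,i=10
  [28] ###.. => #  t=1,i=0
  [27] ##.## => .  t=4,i=2
  [26] ##.#. => #  t=0,i=11
  [25] ##..# => .  t=0,i=4
  [24] ##... => #  t=1,i=1
  [23] #.### => .  t=0,i=8
  [22] #.##. => #  t=3,i=1
  [21] #.#.# => .  t=3,i=12
  [20] #.#.. => #  t=0,i=12
  [19] #..## => .  t=0,i=1
  [18] #..#. => .  t=0,i=5
  [17] #...# => #  t=3,i=4
  [16] #.... => #  t=1,i=2
  [15] .#### => #  t=1,i=11
  [14] .###. => .  t=0,i=9
  [13] .##.# => .  t=4,i=1
  [12] .##.. => .  t=0,i=3
  [11] .#.## => #  t=0,i=7
  [10] .#.#. => .  t=3,i=11
  [9] .#..# => #  t=0,i=0
  [8] .#... => #  t=2,i=6
  [7] ..### => .  t=1,i=10
  [6] ..##. => .  t=0,i=2
  [5] ..#.# => #  t=0,i=6
  [4] ..#.. => .  t=2,i=5
  [3] ...## => #  t=1,i=5
  [2] ...#. => #  t=4,i=9
  [1] ....# => .  t=1,i=4
  [0] ..... => .  t=1,i=3
  bits 01110101010100111000101100101100 = 1968409388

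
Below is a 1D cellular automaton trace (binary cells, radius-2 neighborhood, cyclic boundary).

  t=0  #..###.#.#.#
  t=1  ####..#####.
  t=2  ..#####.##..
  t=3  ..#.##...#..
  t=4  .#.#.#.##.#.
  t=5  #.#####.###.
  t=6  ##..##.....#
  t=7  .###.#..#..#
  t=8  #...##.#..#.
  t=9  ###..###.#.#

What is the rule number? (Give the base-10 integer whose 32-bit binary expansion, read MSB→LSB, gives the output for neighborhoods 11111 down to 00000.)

  nb #####: next=#  (t=1,i=8, bit31=1)
  nb ####.: next=#  (t=1,i=2, bit30=1)
  nb ###.#: next=.  (t=0,i=5, bit29=0)
  nb ###..: next=#  (t=1,i=3, bit28=1)
  nb ##.##: next=.  (t=1,i=11, bit27=0)
  nb ##.#.: next=#  (t=0,i=6, bit26=1)
  nb ##..#: next=#  (t=0,i=1, bit25=1)
  nb ##...: next=.  (t=2,i=10, bit24=0)
  nb #.###: next=.  (t=1,i=0, bit23=0)
  nb #.##.: next=.  (t=0,i=11, bit22=0)
  nb #.#.#: next=#  (t=0,i=7, bit21=1)
  nb #.#..: next=#  (t=4,i=10, bit20=1)
  nb #..##: next=#  (t=0,i=2, bit19=1)
  nb #..#.: next=#  (t=4,i=0, bit18=1)
  nb #...#: next=#  (t=3,i=7, bit17=1)
  nb #....: next=.  (t=2,i=11, bit16=0)
  nb .####: next=.  (t=1,i=1, bit15=0)
  nb .###.: next=.  (t=0,i=4, bit14=0)
  nb .##.#: next=#  (t=4,i=8, bit13=1)
  nb .##..: next=#  (t=0,i=0, bit12=1)
  nb .#.##: next=#  (t=0,i=10, bit11=1)
  nb .#.#.: next=#  (t=0,i=8, bit10=1)
  nb .#..#: next=.  (t=4,i=11, bit9=0)
  nb .#...: next=#  (t=3,i=10, bit8=1)
  nb ..###: next=#  (t=0,i=3, bit7=1)
  nb ..##.: next=.  (t=6,i=4, bit6=0)
  nb ..#.#: next=.  (t=3,i=2, bit5=0)
  nb ..#..: next=.  (t=3,i=9, bit4=0)
  nb ...##: next=.  (t=2,i=1, bit3=0)
  nb ...#.: next=#  (t=3,i=1, bit2=1)
  nb ....#: next=.  (t=2,i=0, bit1=0)
  nb .....: next=#  (t=6,i=8, bit0=1)
  bits 11010110001111100011110110000101 = 3594403205

3594403205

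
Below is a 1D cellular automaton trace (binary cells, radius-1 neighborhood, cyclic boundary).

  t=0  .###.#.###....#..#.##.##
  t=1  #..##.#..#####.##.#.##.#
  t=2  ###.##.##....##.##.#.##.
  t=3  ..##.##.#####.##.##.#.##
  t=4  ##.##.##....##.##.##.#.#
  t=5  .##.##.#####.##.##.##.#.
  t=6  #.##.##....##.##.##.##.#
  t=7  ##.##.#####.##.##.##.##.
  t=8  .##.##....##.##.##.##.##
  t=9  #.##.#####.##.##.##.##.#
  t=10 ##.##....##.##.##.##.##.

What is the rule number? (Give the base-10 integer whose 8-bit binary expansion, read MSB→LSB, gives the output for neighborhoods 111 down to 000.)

115

  ###|.  b7=0 t=0,i=2
  ##.|#  b6=1 t=0,i=3
  #.#|#  b5=1 t=0,i=0
  #..|#  b4=1 t=0,i=10
  .##|.  b3=0 t=0,i=1
  .#.|.  b2=0 t=0,i=5
  ..#|#  b1=1 t=0,i=13
  ...|#  b0=1 t=0,i=11
  bits 01110011 = 115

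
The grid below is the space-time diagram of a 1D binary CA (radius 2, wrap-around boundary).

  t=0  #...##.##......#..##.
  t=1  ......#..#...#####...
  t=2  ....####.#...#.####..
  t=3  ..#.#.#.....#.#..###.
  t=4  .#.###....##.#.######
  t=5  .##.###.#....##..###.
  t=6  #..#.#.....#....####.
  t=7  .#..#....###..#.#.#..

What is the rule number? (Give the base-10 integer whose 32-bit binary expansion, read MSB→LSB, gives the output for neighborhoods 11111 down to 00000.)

  nb #####: next=#  (t=1,i=15, bit31=1)
  nb ####.: next=#  (t=1,i=16, bit30=1)
  nb ###.#: next=.  (t=2,i=7, bit29=0)
  nb ###..: next=#  (t=1,i=17, bit28=1)
  nb ##.##: next=#  (t=0,i=6, bit27=1)
  nb ##.#.: next=.  (t=0,i=20, bit26=0)
  nb ##..#: next=.  (t=5,i=15, bit25=0)
  nb ##...: next=#  (t=0,i=9, bit24=1)
  nb #.###: next=.  (t=2,i=15, bit23=0)
  nb #.##.: next=.  (t=0,i=7, bit22=0)
  nb #.#.#: next=#  (t=3,i=4, bit21=1)
  nb #.#..: next=.  (t=0,i=0, bit20=0)
  nb #..##: next=#  (t=0,i=17, bit19=1)
  nb #..#.: next=.  (t=1,i=8, bit18=0)
  nb #...#: next=.  (t=0,i=2, bit17=0)
  nb #....: next=.  (t=0,i=10, bit16=0)
  nb .####: next=.  (t=1,i=14, bit15=0)
  nb .###.: next=#  (t=3,i=18, bit14=1)
  nb .##.#: next=.  (t=0,i=5, bit13=0)
  nb .##..: next=.  (t=0,i=8, bit12=0)
  nb .#.##: next=#  (t=2,i=14, bit11=1)
  nb .#.#.: next=#  (t=3,i=3, bit10=1)
  nb .#..#: next=#  (t=0,i=16, bit9=1)
  nb .#...: next=.  (t=0,i=1, bit8=0)
  nb ..###: next=#  (t=1,i=13, bit7=1)
  nb ..##.: next=.  (t=0,i=4, bit6=0)
  nb ..#.#: next=.  (t=2,i=13, bit5=0)
  nb ..#..: next=#  (t=0,i=15, bit4=1)
  nb ...##: next=.  (t=0,i=3, bit3=0)
  nb ...#.: next=#  (t=0,i=14, bit2=1)
  nb ....#: next=#  (t=0,i=13, bit1=1)
  nb .....: next=.  (t=0,i=11, bit0=0)
  bits 11011001001010000100111010010110 = 3643297430

3643297430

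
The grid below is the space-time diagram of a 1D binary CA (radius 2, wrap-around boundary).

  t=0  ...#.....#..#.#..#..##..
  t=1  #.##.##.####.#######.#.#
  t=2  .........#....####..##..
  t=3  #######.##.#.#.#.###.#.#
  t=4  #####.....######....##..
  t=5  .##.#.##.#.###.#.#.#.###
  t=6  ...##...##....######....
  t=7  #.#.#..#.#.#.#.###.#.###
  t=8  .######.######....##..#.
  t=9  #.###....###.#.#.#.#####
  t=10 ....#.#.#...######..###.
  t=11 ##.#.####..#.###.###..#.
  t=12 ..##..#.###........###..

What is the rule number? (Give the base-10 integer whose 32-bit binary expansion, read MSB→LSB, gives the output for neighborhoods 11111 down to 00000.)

2520618525

  nb #####: next=#  (t=1,i=15, bit31=1)
  nb ####.: next=.  (t=1,i=10, bit30=0)
  nb ###.#: next=.  (t=1,i=11, bit29=0)
  nb ###..: next=#  (t=2,i=17, bit28=1)
  nb ##.##: next=.  (t=1,i=1, bit27=0)
  nb ##.#.: next=#  (t=1,i=20, bit26=1)
  nb ##..#: next=#  (t=2,i=18, bit25=1)
  nb ##...: next=.  (t=0,i=22, bit24=0)
  nb #.###: next=.  (t=1,i=8, bit23=0)
  nb #.##.: next=.  (t=1,i=2, bit22=0)
  nb #.#.#: next=#  (t=1,i=21, bit21=1)
  nb #.#..: next=#  (t=0,i=14, bit20=1)
  nb #..##: next=#  (t=0,i=19, bit19=1)
  nb #..#.: next=#  (t=0,i=11, bit18=1)
  nb #...#: next=.  (t=6,i=6, bit17=0)
  nb #....: next=#  (t=0,i=5, bit16=1)
  nb .####: next=#  (t=1,i=9, bit15=1)
  nb .###.: next=.  (t=3,i=18, bit14=0)
  nb .##.#: next=.  (t=1,i=0, bit13=0)
  nb .##..: next=#  (t=0,i=21, bit12=1)
  nb .#.##: next=.  (t=1,i=22, bit11=0)
  nb .#.#.: next=#  (t=0,i=13, bit10=1)
  nb .#..#: next=#  (t=0,i=10, bit9=1)
  nb .#...: next=.  (t=0,i=4, bit8=0)
  nb ..###: next=.  (t=2,i=14, bit7=0)
  nb ..##.: next=.  (t=0,i=20, bit6=0)
  nb ..#.#: next=.  (t=0,i=12, bit5=0)
  nb ..#..: next=#  (t=0,i=3, bit4=1)
  nb ...##: next=#  (t=2,i=13, bit3=1)
  nb ...#.: next=#  (t=0,i=2, bit2=1)
  nb ....#: next=.  (t=0,i=1, bit1=0)
  nb .....: next=#  (t=0,i=0, bit0=1)
  bits 10010110001111011001011000011101 = 2520618525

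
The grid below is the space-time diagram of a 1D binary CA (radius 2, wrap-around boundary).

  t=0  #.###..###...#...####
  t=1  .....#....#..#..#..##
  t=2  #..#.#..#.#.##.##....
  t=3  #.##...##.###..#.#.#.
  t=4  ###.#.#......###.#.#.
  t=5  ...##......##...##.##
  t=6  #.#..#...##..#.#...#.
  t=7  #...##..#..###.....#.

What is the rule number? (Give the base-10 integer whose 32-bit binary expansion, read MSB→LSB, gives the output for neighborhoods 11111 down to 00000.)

3345221690

  [31] ##### => #  t=0,i=19
  [30] ####. => #  t=0,i=20
  [29] ###.# => .  t=0,i=0
  [28] ###.. => .  t=0,i=4
  [27] ##.## => .  t=0,i=1
  [26] ##.#. => #  t=4,i=3
  [25] ##..# => #  t=0,i=5
  [24] ##... => #  t=0,i=10
  [23] #.### => .  t=0,i=2
  [22] #.##. => #  t=2,i=12
  [21] #.#.# => #  t=2,i=10
  [20] #.#.. => .  t=2,i=5
  [19] #..## => .  t=0,i=6
  [18] #..#. => #  t=1,i=12
  [17] #...# => .  t=0,i=11
  [16] #.... => .  t=1,i=1
  [15] .#### => .  t=0,i=18
  [14] .###. => .  t=0,i=3
  [13] .##.# => .  t=2,i=13
  [12] .##.. => .  t=1,i=20
  [11] .#.## => #  t=2,i=11
  [10] .#.#. => .  t=2,i=4
  [9] .#..# => .  t=1,i=11
  [8] .#... => .  t=0,i=14
  [7] ..### => .  t=0,i=7
  [6] ..##. => .  t=1,i=19
  [5] ..#.# => #  t=2,i=3
  [4] ..#.. => #  t=0,i=13
  [3] ...## => #  t=0,i=16
  [2] ...#. => .  t=0,i=12
  [1] ....# => #  t=1,i=3
  [0] ..... => .  t=1,i=2
  bits 11000111011001000000100000111010 = 3345221690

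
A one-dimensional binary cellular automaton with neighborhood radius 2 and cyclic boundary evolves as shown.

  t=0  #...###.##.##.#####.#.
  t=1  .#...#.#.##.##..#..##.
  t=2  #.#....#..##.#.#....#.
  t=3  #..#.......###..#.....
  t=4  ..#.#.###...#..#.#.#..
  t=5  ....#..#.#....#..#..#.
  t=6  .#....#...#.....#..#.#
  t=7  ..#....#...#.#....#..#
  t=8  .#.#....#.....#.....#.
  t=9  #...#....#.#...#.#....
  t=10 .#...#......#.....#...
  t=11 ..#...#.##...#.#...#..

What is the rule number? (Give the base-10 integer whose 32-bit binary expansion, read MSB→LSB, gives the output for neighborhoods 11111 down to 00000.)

  ##### -> #   bit 31 = 1  t=0,i=16
  ####. -> .   bit 30 = 0  t=0,i=17
  ###.# -> .   bit 29 = 0  t=0,i=6
  ###.. -> .   bit 28 = 0  t=3,i=13
  ##.## -> #   bit 27 = 1  t=0,i=7
  ##.#. -> #   bit 26 = 1  t=0,i=19
  ##..# -> .   bit 25 = 0  t=1,i=14
  ##... -> #   bit 24 = 1  t=4,i=9
  #.### -> .   bit 23 = 0  t=0,i=14
  #.##. -> .   bit 22 = 0  t=0,i=8
  #.#.# -> #   bit 21 = 1  t=0,i=20
  #.#.. -> .   bit 20 = 0  t=0,i=0
  #..## -> .   bit 19 = 0  t=1,i=18
  #..#. -> #   bit 18 = 1  t=1,i=0
  #...# -> .   bit 17 = 0  t=0,i=2
  #.... -> .   bit 16 = 0  t=2,i=4
  .#### -> .   bit 15 = 0  t=0,i=15
  .###. -> #   bit 14 = 1  t=0,i=5
  .##.# -> #   bit 13 = 1  t=0,i=9
  .##.. -> #   bit 12 = 1  t=1,i=13
  .#.## -> .   bit 11 = 0  t=1,i=8
  .#.#. -> .   bit 10 = 0  t=0,i=21
  .#..# -> .   bit 9 = 0  t=1,i=17
  .#... -> #   bit 8 = 1  t=0,i=1
  ..### -> .   bit 7 = 0  t=0,i=4
  ..##. -> .   bit 6 = 0  t=1,i=19
  ..#.# -> .   bit 5 = 0  t=1,i=5
  ..#.. -> .   bit 4 = 0  t=1,i=1
  ...## -> .   bit 3 = 0  t=0,i=3
  ...#. -> .   bit 2 = 0  t=1,i=4
  ....# -> .   bit 1 = 0  t=2,i=5
  ..... -> #   bit 0 = 1  t=3,i=6
  bits 10001101001001000111000100000001 = 2367975681

2367975681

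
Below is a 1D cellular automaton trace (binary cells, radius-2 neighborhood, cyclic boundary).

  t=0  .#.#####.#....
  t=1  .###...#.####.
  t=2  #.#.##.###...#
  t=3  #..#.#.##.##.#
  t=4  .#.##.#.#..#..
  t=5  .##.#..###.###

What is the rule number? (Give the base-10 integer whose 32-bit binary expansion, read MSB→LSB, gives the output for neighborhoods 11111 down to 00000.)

597389169

  ##### -> .   bit 31 = 0  t=0,i=5
  ####. -> .   bit 30 = 0  t=0,i=6
  ###.# -> #   bit 29 = 1  t=0,i=7
  ###.. -> .   bit 28 = 0  t=1,i=3
  ##.## -> .   bit 27 = 0  t=2,i=6
  ##.#. -> .   bit 26 = 0  t=0,i=8
  ##..# -> #   bit 25 = 1  t=1,i=13
  ##... -> #   bit 24 = 1  t=1,i=4
  #.### -> #   bit 23 = 1  t=0,i=3
  #.##. -> .   bit 22 = 0  t=2,i=4
  #.#.# -> .   bit 21 = 0  t=2,i=2
  #.#.. -> #   bit 20 = 1  t=0,i=9
  #..## -> #   bit 19 = 1  t=1,i=0
  #..#. -> .   bit 18 = 0  t=3,i=2
  #...# -> #   bit 17 = 1  t=1,i=5
  #.... -> #   bit 16 = 1  t=0,i=11
  .#### -> .   bit 15 = 0  t=0,i=4
  .###. -> #   bit 14 = 1  t=1,i=2
  .##.# -> #   bit 13 = 1  t=2,i=0
  .##.. -> .   bit 12 = 0  t=3,i=0
  .#.## -> #   bit 11 = 1  t=0,i=2
  .#.#. -> #   bit 10 = 1  t=3,i=4
  .#..# -> #   bit 9 = 1  t=4,i=9
  .#... -> #   bit 8 = 1  t=0,i=10
  ..### -> .   bit 7 = 0  t=1,i=1
  ..##. -> #   bit 6 = 1  t=2,i=13
  ..#.# -> #   bit 5 = 1  t=0,i=1
  ..#.. -> #   bit 4 = 1  t=4,i=11
  ...## -> .   bit 3 = 0  t=2,i=12
  ...#. -> .   bit 2 = 0  t=0,i=0
  ....# -> .   bit 1 = 0  t=0,i=13
  ..... -> #   bit 0 = 1  t=0,i=12
  bits 00100011100110110110111101110001 = 597389169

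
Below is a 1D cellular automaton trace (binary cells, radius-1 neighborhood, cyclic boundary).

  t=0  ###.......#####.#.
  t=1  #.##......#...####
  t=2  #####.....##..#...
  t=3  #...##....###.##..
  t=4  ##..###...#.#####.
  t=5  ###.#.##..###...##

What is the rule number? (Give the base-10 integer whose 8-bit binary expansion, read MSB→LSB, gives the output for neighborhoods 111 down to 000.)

  [7] ### => .  t=0,i=1
  [6] ##. => #  t=0,i=2
  [5] #.# => #  t=0,i=15
  [4] #.. => #  t=0,i=3
  [3] .## => #  t=0,i=0
  [2] .#. => #  t=0,i=16
  [1] ..# => .  t=0,i=9
  [0] ... => .  t=0,i=4
  bits 01111100 = 124

124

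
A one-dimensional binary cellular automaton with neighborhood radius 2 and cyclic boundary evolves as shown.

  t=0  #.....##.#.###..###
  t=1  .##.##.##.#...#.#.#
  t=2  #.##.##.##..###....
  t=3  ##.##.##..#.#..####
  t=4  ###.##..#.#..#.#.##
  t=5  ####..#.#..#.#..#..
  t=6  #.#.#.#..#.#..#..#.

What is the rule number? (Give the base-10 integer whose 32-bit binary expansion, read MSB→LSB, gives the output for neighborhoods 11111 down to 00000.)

4009962158

  [31] ##### => #  t=3,i=17
  [30] ####. => #  t=0,i=18
  [29] ###.# => #  t=3,i=1
  [28] ###.. => .  t=0,i=0
  [27] ##.## => #  t=1,i=3
  [26] ##.#. => #  t=0,i=8
  [25] ##..# => #  t=0,i=14
  [24] ##... => #  t=0,i=1
  [23] #.### => .  t=0,i=11
  [22] #.##. => .  t=1,i=1
  [21] #.#.# => .  t=0,i=9
  [20] #.#.. => .  t=1,i=10
  [19] #..## => .  t=0,i=15
  [18] #..#. => .  t=3,i=9
  [17] #...# => #  t=1,i=12
  [16] #.... => #  t=0,i=2
  [15] .#### => .  t=0,i=17
  [14] .###. => .  t=0,i=12
  [13] .##.# => #  t=0,i=7
  [12] .##.. => .  t=2,i=9
  [11] .#.## => #  t=0,i=10
  [10] .#.#. => .  t=1,i=15
  [9] .#..# => #  t=3,i=13
  [8] .#... => .  t=1,i=11
  [7] ..### => #  t=0,i=16
  [6] ..##. => .  t=0,i=6
  [5] ..#.# => #  t=1,i=14
  [4] ..#.. => .  t=5,i=16
  [3] ...## => #  t=0,i=5
  [2] ...#. => #  t=1,i=13
  [1] ....# => #  t=0,i=4
  [0] ..... => .  t=0,i=3
  bits 11101111000000110010101010101110 = 4009962158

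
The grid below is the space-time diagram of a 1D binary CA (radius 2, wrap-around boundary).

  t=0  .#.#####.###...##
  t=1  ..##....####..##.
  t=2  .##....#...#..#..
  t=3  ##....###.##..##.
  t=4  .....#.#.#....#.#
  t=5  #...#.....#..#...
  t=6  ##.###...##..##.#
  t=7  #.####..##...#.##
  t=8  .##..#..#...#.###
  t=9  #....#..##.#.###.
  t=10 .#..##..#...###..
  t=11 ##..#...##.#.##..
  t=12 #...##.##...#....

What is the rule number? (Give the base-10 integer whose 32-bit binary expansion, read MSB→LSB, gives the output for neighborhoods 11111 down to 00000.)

411060572

  ##### -> .   bit 31 = 0  t=0,i=5
  ####. -> .   bit 30 = 0  t=0,i=6
  ###.# -> .   bit 29 = 0  t=0,i=7
  ###.. -> #   bit 28 = 1  t=0,i=11
  ##.## -> #   bit 27 = 1  t=0,i=8
  ##.#. -> .   bit 26 = 0  t=0,i=0
  ##..# -> .   bit 25 = 0  t=1,i=12
  ##... -> .   bit 24 = 0  t=0,i=12
  #.### -> #   bit 23 = 1  t=0,i=3
  #.##. -> .   bit 22 = 0  t=3,i=0
  #.#.# -> .   bit 21 = 0  t=0,i=1
  #.#.. -> .   bit 20 = 0  t=4,i=9
  #..## -> .   bit 19 = 0  t=1,i=13
  #..#. -> .   bit 18 = 0  t=2,i=13
  #...# -> .   bit 17 = 0  t=0,i=13
  #.... -> .   bit 16 = 0  t=1,i=5
  .#### -> .   bit 15 = 0  t=0,i=4
  .###. -> #   bit 14 = 1  t=0,i=10
  .##.# -> .   bit 13 = 0  t=0,i=16
  .##.. -> .   bit 12 = 0  t=1,i=3
  .#.## -> #   bit 11 = 1  t=0,i=2
  .#.#. -> .   bit 10 = 0  t=4,i=6
  .#..# -> .   bit 9 = 0  t=2,i=12
  .#... -> #   bit 8 = 1  t=2,i=8
  ..### -> .   bit 7 = 0  t=1,i=8
  ..##. -> #   bit 6 = 1  t=0,i=15
  ..#.# -> .   bit 5 = 0  t=4,i=5
  ..#.. -> #   bit 4 = 1  t=2,i=7
  ...## -> #   bit 3 = 1  t=0,i=14
  ...#. -> #   bit 2 = 1  t=2,i=6
  ....# -> .   bit 1 = 0  t=1,i=6
  ..... -> .   bit 0 = 0  t=4,i=2
  bits 00011000100000000100100101011100 = 411060572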